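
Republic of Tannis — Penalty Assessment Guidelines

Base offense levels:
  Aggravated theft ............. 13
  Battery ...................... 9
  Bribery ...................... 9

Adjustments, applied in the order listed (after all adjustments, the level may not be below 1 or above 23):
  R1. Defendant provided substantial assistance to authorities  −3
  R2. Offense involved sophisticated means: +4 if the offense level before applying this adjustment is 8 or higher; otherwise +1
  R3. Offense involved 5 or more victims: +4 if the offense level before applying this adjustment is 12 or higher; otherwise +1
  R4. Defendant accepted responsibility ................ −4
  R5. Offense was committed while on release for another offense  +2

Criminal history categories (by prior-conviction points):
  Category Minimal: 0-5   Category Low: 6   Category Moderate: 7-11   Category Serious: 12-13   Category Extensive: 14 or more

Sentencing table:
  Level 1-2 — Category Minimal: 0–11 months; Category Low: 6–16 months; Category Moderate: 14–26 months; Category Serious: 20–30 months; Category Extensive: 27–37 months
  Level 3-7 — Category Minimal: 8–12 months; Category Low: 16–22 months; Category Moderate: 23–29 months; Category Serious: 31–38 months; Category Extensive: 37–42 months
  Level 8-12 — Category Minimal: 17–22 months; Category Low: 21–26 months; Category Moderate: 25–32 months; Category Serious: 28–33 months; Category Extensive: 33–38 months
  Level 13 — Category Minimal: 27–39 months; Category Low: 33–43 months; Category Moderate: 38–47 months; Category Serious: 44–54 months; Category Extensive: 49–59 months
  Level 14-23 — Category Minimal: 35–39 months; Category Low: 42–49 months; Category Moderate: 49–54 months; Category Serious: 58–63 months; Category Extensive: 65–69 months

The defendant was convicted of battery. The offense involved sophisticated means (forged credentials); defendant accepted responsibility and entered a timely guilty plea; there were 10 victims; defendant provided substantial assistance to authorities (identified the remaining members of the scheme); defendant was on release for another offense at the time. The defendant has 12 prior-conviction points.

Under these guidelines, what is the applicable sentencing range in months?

Base offense level for battery: 9.
R1 applies: 9 − 3 = 6.
R2 applies (level before this adjustment is 6 < 8, so +1): 6 + 1 = 7.
R3 applies (level before this adjustment is 7 < 12, so +1): 7 + 1 = 8.
R4 applies: 8 − 4 = 4.
R5 applies: 4 + 2 = 6.
Final offense level: 6.
Criminal history: 12 prior points → Category Serious (12-13).
Level 6 falls in the 3-7 band.
Grid: Level 3-7 × Category Serious = 31-38 months.

31-38 months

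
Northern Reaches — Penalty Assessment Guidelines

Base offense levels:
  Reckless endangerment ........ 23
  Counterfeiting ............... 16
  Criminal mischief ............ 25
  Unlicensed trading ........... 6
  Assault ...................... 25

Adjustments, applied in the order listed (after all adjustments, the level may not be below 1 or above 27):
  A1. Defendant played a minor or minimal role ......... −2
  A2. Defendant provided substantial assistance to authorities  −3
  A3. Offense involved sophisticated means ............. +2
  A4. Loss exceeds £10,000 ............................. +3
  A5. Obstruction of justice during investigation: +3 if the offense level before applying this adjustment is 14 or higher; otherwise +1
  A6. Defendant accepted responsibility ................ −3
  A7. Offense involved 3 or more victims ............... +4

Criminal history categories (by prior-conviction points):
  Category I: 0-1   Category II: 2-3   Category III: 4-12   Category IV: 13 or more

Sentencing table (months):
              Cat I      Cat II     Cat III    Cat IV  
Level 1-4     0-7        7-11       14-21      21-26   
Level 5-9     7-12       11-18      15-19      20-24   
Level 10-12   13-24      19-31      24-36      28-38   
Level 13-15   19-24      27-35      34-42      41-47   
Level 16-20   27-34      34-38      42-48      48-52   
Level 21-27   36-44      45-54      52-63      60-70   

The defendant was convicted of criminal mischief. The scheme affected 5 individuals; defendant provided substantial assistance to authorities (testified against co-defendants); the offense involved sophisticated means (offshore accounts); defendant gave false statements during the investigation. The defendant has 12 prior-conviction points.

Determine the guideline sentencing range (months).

Base offense level for criminal mischief: 25.
A2 applies: 25 − 3 = 22.
A3 applies: 22 + 2 = 24.
A5 applies (level before this adjustment is 24 ≥ 14, so +3): 24 + 3 = 27.
A6 does not apply.
A7 applies: 27 + 4 = 31.
Level 31 exceeds the maximum of 27; capped at 27.
Final offense level: 27.
Criminal history: 12 prior points → Category III (4-12).
Level 27 falls in the 21-27 band.
Grid: Level 21-27 × Category III = 52-63 months.

52-63 months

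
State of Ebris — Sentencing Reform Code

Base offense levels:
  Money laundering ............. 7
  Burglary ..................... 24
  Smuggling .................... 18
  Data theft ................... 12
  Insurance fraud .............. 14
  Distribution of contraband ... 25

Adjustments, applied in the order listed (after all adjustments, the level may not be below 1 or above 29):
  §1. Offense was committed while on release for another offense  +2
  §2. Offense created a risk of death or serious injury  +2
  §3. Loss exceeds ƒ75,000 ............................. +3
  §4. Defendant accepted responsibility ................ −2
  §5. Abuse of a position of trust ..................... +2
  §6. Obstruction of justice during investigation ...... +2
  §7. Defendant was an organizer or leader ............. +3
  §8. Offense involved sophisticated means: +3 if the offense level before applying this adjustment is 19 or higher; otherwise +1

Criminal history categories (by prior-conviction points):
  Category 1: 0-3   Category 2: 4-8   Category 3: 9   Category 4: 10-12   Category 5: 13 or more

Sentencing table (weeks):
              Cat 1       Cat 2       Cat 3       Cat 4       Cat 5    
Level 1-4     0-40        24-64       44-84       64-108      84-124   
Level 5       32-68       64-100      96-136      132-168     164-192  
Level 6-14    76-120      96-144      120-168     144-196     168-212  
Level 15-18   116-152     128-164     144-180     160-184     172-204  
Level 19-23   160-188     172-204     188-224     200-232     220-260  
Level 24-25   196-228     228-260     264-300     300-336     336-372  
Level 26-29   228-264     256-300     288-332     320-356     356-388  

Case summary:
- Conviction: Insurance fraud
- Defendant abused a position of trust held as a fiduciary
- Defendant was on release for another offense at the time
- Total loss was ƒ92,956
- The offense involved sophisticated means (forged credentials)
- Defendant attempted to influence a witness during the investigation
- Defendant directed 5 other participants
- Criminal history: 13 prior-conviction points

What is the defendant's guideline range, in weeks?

356-388 weeks

Base offense level for insurance fraud: 14.
§1 applies: 14 + 2 = 16.
§3 applies: 16 + 3 = 19.
§5 applies: 19 + 2 = 21.
§6 applies: 21 + 2 = 23.
§7 applies: 23 + 3 = 26.
§8 applies (level before this adjustment is 26 ≥ 19, so +3): 26 + 3 = 29.
Final offense level: 29.
Criminal history: 13 prior points → Category 5 (13+).
Level 29 falls in the 26-29 band.
Grid: Level 26-29 × Category 5 = 356-388 weeks.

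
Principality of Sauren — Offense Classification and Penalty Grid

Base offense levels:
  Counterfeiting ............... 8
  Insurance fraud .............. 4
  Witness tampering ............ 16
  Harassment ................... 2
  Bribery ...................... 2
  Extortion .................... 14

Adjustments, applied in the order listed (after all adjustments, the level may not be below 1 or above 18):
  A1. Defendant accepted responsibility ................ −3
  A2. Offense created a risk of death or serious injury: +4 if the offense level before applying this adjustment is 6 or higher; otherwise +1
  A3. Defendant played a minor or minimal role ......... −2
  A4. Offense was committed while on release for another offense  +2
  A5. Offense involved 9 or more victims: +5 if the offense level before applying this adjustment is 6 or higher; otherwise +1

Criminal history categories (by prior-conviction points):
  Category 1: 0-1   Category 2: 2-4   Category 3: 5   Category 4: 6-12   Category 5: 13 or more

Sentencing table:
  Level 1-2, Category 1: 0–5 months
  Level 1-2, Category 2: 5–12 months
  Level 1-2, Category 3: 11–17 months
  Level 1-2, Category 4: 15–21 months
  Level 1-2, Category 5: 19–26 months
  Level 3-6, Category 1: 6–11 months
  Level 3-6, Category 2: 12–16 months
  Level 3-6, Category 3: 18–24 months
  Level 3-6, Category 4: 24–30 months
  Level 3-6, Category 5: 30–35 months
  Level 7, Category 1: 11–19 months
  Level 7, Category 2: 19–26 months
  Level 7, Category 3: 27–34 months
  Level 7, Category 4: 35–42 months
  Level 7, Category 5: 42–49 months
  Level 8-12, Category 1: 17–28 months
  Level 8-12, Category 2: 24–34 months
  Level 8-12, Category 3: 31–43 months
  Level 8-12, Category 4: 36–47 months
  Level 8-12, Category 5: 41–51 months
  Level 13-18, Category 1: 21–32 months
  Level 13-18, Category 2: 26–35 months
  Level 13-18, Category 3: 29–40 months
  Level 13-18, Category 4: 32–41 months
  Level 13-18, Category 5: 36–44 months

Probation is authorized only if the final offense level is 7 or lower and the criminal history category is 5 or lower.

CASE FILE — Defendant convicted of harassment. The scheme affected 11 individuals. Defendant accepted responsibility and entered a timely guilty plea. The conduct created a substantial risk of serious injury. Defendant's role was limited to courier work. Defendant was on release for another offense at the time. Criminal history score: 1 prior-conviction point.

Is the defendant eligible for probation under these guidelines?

Yes

Base offense level for harassment: 2.
A1 applies: 2 − 3 = -1.
A2 applies (level before this adjustment is -1 < 6, so +1): -1 + 1 = 0.
A3 applies: 0 − 2 = -2.
A4 applies: -2 + 2 = 0.
A5 applies (level before this adjustment is 0 < 6, so +1): 0 + 1 = 1.
Final offense level: 1.
Criminal history: 1 prior point → Category 1 (0-1).
Level 1 falls in the 1-2 band.
Grid: Level 1-2 × Category 1 = 0-5 months.
Probation check: level 1 ≤ 7 and category 1 ≤ 5 → eligible.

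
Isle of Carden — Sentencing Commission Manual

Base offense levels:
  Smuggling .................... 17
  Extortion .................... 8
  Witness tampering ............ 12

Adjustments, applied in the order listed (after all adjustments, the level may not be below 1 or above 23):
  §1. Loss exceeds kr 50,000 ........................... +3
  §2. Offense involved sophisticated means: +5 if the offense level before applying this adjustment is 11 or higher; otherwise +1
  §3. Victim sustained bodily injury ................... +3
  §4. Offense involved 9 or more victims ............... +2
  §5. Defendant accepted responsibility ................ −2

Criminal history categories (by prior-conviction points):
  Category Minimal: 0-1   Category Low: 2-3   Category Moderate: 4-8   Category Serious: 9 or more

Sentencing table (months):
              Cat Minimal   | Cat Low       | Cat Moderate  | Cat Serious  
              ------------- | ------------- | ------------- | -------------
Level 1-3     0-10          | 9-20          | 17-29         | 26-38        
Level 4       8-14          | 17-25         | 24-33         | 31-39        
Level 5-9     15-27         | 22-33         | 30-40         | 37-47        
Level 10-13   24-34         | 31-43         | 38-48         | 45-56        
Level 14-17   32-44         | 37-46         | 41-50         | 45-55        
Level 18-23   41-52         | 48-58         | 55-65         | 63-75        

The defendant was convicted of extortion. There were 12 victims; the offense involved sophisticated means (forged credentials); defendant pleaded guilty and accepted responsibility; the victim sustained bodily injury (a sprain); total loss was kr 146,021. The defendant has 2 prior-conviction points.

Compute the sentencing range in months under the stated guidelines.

48-58 months

Base offense level for extortion: 8.
§1 applies: 8 + 3 = 11.
§2 applies (level before this adjustment is 11 ≥ 11, so +5): 11 + 5 = 16.
§3 applies: 16 + 3 = 19.
§4 applies: 19 + 2 = 21.
§5 applies: 21 − 2 = 19.
Final offense level: 19.
Criminal history: 2 prior points → Category Low (2-3).
Level 19 falls in the 18-23 band.
Grid: Level 18-23 × Category Low = 48-58 months.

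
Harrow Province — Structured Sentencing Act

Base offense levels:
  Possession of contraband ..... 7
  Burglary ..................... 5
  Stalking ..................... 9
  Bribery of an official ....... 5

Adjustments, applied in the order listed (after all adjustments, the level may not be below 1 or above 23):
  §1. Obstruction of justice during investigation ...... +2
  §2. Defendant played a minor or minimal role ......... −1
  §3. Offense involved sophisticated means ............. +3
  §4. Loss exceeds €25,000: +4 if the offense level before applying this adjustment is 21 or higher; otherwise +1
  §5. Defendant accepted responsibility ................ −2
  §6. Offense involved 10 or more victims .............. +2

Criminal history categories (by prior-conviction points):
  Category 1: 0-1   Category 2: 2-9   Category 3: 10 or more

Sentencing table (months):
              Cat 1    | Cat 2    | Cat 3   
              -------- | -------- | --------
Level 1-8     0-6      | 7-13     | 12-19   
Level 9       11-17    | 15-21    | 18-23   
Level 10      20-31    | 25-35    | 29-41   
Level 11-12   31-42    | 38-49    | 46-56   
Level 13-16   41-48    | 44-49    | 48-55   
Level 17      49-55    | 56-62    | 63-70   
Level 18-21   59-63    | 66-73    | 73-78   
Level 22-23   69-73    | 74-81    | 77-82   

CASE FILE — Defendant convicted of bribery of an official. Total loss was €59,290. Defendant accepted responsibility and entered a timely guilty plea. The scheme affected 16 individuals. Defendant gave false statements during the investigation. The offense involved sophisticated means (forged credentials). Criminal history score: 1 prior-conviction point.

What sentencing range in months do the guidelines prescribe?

Base offense level for bribery of an official: 5.
§1 applies: 5 + 2 = 7.
§3 applies: 7 + 3 = 10.
§4 applies (level before this adjustment is 10 < 21, so +1): 10 + 1 = 11.
§5 applies: 11 − 2 = 9.
§6 applies: 9 + 2 = 11.
Final offense level: 11.
Criminal history: 1 prior point → Category 1 (0-1).
Level 11 falls in the 11-12 band.
Grid: Level 11-12 × Category 1 = 31-42 months.

31-42 months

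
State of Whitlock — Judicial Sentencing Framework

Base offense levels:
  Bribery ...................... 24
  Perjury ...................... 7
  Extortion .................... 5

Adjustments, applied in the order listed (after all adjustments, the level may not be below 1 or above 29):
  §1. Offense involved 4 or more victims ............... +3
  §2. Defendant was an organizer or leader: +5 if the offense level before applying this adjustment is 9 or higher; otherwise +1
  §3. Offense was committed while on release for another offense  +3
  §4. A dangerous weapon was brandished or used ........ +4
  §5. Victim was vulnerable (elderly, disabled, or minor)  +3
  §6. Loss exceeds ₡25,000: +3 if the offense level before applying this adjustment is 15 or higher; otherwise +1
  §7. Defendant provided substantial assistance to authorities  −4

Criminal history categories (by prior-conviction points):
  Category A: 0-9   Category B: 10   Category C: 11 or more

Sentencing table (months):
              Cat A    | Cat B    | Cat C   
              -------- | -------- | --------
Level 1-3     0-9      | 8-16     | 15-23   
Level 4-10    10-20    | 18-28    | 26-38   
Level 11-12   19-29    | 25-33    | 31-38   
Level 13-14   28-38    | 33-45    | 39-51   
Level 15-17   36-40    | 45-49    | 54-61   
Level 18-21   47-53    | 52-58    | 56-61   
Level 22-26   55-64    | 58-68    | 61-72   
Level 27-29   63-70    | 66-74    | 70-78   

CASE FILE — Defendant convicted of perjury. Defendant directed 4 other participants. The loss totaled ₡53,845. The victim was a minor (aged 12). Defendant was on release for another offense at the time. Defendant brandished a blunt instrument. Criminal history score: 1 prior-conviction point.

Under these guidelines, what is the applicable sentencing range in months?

47-53 months

Base offense level for perjury: 7.
§2 applies (level before this adjustment is 7 < 9, so +1): 7 + 1 = 8.
§3 applies: 8 + 3 = 11.
§4 applies: 11 + 4 = 15.
§5 applies: 15 + 3 = 18.
§6 applies (level before this adjustment is 18 ≥ 15, so +3): 18 + 3 = 21.
§7 does not apply.
Final offense level: 21.
Criminal history: 1 prior point → Category A (0-9).
Level 21 falls in the 18-21 band.
Grid: Level 18-21 × Category A = 47-53 months.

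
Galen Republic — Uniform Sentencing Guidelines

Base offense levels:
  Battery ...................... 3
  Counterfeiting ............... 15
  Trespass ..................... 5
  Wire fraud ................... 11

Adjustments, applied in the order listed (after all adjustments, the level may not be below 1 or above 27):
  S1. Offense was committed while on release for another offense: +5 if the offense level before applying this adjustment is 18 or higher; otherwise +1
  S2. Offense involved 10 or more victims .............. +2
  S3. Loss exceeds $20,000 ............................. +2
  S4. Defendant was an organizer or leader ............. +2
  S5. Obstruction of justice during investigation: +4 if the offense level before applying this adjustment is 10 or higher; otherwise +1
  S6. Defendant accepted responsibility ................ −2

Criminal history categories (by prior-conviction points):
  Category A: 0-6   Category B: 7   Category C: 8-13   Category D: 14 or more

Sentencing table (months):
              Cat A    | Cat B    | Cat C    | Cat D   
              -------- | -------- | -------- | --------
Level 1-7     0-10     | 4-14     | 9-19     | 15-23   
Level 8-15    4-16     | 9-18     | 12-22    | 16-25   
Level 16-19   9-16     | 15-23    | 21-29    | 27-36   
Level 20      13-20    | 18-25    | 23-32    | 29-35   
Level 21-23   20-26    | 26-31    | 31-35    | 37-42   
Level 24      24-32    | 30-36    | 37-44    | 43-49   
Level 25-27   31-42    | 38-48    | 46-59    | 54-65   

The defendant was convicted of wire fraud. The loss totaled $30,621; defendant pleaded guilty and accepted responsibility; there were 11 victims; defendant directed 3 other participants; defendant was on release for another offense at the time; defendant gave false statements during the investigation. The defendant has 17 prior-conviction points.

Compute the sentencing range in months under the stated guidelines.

29-35 months

Base offense level for wire fraud: 11.
S1 applies (level before this adjustment is 11 < 18, so +1): 11 + 1 = 12.
S2 applies: 12 + 2 = 14.
S3 applies: 14 + 2 = 16.
S4 applies: 16 + 2 = 18.
S5 applies (level before this adjustment is 18 ≥ 10, so +4): 18 + 4 = 22.
S6 applies: 22 − 2 = 20.
Final offense level: 20.
Criminal history: 17 prior points → Category D (14+).
Level 20 falls in the 20 band.
Grid: Level 20 × Category D = 29-35 months.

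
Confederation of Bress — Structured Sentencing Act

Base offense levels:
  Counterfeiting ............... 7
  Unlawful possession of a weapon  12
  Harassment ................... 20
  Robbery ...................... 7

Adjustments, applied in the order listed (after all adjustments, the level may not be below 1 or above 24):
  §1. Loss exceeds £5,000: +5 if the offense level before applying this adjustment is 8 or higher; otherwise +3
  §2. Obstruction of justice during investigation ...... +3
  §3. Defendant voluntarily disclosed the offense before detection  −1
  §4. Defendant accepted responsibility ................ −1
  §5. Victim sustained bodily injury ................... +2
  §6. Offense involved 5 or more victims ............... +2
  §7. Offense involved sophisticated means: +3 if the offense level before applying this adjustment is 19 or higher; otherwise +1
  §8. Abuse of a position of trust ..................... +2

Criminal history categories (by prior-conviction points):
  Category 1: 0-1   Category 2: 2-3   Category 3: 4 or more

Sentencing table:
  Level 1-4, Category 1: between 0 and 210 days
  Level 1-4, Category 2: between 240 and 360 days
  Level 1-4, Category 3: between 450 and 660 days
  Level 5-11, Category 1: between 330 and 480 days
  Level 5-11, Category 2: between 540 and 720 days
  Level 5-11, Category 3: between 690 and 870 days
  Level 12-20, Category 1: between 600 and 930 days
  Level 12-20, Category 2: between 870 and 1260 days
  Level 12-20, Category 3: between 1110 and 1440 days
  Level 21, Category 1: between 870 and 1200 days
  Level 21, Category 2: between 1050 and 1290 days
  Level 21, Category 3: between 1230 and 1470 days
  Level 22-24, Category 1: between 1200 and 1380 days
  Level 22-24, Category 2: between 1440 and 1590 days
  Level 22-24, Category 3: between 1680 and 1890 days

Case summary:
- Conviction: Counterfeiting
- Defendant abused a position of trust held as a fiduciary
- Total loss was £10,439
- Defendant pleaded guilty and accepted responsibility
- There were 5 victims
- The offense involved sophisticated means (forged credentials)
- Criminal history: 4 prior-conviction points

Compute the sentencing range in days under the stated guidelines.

1110-1440 days

Base offense level for counterfeiting: 7.
§1 applies (level before this adjustment is 7 < 8, so +3): 7 + 3 = 10.
§2 does not apply.
§3 does not apply.
§4 applies: 10 − 1 = 9.
§6 applies: 9 + 2 = 11.
§7 applies (level before this adjustment is 11 < 19, so +1): 11 + 1 = 12.
§8 applies: 12 + 2 = 14.
Final offense level: 14.
Criminal history: 4 prior points → Category 3 (4+).
Level 14 falls in the 12-20 band.
Grid: Level 12-20 × Category 3 = 1110-1440 days.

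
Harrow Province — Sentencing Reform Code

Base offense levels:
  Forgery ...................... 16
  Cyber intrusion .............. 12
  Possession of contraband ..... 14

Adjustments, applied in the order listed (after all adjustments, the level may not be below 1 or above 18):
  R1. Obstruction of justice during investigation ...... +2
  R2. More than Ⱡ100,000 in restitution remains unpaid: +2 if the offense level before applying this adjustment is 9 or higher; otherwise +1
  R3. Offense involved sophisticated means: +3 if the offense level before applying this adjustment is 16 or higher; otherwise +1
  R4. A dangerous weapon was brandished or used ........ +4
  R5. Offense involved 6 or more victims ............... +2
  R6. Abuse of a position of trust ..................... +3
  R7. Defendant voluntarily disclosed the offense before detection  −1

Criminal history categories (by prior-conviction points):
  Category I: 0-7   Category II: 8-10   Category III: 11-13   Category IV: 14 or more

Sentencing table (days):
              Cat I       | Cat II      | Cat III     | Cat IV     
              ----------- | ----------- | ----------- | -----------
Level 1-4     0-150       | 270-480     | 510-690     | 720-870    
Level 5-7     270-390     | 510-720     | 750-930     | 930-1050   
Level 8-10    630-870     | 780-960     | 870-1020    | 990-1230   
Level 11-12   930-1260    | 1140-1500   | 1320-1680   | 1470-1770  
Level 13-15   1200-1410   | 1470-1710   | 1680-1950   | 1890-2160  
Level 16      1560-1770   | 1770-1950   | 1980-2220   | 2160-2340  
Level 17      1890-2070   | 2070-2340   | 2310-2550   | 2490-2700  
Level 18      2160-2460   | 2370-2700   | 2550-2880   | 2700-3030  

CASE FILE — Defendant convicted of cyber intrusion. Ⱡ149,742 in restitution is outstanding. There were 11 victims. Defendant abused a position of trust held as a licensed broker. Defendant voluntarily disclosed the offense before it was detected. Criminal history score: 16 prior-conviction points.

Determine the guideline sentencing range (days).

2700-3030 days

Base offense level for cyber intrusion: 12.
R1 does not apply.
R2 applies (level before this adjustment is 12 ≥ 9, so +2): 12 + 2 = 14.
R3 does not apply.
R5 applies: 14 + 2 = 16.
R6 applies: 16 + 3 = 19.
R7 applies: 19 − 1 = 18.
Final offense level: 18.
Criminal history: 16 prior points → Category IV (14+).
Level 18 falls in the 18 band.
Grid: Level 18 × Category IV = 2700-3030 days.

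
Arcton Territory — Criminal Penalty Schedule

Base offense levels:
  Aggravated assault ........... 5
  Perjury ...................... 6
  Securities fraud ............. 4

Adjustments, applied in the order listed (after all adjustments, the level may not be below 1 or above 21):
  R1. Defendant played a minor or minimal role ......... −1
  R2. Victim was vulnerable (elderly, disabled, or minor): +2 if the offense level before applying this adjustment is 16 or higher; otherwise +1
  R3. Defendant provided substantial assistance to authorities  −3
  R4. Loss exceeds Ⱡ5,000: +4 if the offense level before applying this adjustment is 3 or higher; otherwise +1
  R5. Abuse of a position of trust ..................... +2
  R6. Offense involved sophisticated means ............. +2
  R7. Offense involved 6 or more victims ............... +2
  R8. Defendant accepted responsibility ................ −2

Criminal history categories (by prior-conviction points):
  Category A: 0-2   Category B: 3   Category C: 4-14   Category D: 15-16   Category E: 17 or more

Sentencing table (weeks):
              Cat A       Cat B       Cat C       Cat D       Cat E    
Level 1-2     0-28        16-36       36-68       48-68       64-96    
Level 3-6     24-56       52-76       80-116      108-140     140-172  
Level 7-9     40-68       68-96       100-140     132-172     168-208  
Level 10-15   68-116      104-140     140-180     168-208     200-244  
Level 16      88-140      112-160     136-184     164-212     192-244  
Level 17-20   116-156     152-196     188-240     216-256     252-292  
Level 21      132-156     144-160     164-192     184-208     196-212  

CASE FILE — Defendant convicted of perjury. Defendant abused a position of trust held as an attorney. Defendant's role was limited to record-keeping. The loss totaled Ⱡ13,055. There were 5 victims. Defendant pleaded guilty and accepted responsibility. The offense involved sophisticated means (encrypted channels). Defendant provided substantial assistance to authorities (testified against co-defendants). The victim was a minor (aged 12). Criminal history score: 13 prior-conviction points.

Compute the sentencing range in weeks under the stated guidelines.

100-140 weeks

Base offense level for perjury: 6.
R1 applies: 6 − 1 = 5.
R2 applies (level before this adjustment is 5 < 16, so +1): 5 + 1 = 6.
R3 applies: 6 − 3 = 3.
R4 applies (level before this adjustment is 3 ≥ 3, so +4): 3 + 4 = 7.
R5 applies: 7 + 2 = 9.
R6 applies: 9 + 2 = 11.
R7 does not apply.
R8 applies: 11 − 2 = 9.
Final offense level: 9.
Criminal history: 13 prior points → Category C (4-14).
Level 9 falls in the 7-9 band.
Grid: Level 7-9 × Category C = 100-140 weeks.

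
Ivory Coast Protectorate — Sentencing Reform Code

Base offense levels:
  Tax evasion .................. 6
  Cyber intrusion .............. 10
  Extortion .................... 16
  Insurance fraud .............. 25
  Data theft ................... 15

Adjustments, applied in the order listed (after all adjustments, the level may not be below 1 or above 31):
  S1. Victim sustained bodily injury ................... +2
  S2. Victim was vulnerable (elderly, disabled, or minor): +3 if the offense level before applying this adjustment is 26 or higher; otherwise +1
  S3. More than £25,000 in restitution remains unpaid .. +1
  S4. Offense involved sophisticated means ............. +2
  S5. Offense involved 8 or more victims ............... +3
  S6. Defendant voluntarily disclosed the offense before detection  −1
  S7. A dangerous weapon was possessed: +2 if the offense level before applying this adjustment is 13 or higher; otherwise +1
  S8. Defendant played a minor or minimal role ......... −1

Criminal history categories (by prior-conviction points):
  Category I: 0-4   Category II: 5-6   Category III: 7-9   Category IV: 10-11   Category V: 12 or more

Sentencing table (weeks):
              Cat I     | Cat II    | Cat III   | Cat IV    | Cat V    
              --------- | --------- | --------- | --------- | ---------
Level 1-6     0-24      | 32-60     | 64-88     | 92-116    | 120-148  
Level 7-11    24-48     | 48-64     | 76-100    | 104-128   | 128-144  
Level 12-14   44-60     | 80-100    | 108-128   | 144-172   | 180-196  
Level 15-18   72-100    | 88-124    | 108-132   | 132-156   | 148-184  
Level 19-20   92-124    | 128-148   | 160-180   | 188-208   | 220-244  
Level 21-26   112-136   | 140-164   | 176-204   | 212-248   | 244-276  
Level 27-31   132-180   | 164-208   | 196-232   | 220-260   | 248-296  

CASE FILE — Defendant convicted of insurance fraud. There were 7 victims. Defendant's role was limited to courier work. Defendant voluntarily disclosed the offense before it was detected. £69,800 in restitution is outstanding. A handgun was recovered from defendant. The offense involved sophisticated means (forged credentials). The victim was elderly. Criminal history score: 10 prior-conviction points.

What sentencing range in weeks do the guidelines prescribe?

220-260 weeks

Base offense level for insurance fraud: 25.
S2 applies (level before this adjustment is 25 < 26, so +1): 25 + 1 = 26.
S3 applies: 26 + 1 = 27.
S4 applies: 27 + 2 = 29.
S6 applies: 29 − 1 = 28.
S7 applies (level before this adjustment is 28 ≥ 13, so +2): 28 + 2 = 30.
S8 applies: 30 − 1 = 29.
Final offense level: 29.
Criminal history: 10 prior points → Category IV (10-11).
Level 29 falls in the 27-31 band.
Grid: Level 27-31 × Category IV = 220-260 weeks.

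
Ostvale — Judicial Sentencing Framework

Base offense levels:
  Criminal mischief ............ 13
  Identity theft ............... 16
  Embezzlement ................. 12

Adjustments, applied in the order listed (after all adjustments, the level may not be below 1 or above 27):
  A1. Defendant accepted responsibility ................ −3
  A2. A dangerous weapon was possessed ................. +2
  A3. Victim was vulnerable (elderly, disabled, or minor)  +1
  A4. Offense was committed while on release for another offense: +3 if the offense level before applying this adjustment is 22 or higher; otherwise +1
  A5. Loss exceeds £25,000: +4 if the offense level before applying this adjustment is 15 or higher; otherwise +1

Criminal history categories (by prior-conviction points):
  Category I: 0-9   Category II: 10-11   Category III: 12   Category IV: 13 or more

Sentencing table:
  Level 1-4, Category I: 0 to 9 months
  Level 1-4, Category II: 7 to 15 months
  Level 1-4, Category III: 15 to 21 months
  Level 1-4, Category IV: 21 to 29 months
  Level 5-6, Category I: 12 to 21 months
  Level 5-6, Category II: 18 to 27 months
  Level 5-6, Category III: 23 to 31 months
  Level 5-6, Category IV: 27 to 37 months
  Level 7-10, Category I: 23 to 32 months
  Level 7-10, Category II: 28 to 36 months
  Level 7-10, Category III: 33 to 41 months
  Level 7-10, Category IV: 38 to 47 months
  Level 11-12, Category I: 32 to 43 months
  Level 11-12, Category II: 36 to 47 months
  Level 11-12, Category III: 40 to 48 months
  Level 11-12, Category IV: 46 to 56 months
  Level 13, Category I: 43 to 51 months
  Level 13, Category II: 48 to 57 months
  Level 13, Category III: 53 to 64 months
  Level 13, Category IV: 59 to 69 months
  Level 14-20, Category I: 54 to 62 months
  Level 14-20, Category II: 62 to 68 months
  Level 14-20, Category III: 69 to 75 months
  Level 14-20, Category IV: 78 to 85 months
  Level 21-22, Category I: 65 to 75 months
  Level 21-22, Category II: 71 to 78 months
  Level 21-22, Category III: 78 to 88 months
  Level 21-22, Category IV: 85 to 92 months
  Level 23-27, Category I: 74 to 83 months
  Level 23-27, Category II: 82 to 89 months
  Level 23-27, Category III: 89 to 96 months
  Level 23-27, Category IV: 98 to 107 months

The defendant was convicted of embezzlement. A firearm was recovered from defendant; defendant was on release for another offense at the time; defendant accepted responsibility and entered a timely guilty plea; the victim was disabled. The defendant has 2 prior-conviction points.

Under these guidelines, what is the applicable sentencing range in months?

43-51 months

Base offense level for embezzlement: 12.
A1 applies: 12 − 3 = 9.
A2 applies: 9 + 2 = 11.
A3 applies: 11 + 1 = 12.
A4 applies (level before this adjustment is 12 < 22, so +1): 12 + 1 = 13.
A5 does not apply.
Final offense level: 13.
Criminal history: 2 prior points → Category I (0-9).
Level 13 falls in the 13 band.
Grid: Level 13 × Category I = 43-51 months.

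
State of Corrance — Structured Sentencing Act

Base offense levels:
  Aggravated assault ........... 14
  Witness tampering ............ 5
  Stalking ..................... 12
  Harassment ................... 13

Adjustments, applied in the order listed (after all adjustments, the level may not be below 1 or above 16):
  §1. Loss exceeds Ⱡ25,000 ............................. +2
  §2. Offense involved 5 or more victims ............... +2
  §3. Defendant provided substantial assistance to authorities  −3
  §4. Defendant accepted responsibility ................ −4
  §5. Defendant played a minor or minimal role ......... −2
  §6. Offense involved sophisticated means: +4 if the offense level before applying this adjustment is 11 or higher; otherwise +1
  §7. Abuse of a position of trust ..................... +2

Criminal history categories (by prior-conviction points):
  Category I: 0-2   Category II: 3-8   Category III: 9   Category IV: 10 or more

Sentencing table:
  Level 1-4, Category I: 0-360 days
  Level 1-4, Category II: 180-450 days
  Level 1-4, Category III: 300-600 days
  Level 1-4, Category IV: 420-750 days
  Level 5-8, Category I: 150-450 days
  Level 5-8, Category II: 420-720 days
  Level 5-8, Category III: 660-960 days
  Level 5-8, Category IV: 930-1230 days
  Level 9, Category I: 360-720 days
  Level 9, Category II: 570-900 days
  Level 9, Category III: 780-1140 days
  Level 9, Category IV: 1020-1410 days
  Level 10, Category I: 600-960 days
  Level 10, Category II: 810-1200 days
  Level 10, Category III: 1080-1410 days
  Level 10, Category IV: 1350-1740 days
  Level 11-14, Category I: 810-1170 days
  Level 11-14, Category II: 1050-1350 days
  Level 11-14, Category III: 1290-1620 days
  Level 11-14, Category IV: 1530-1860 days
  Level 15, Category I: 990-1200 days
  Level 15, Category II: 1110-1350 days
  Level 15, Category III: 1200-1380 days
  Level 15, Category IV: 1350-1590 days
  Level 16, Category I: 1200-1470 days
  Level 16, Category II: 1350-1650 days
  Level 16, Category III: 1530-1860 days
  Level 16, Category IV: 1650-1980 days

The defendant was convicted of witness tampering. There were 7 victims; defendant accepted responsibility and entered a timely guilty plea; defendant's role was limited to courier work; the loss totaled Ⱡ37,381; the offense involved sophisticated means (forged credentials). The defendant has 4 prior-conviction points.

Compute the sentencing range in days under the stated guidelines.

180-450 days

Base offense level for witness tampering: 5.
§1 applies: 5 + 2 = 7.
§2 applies: 7 + 2 = 9.
§3 does not apply.
§4 applies: 9 − 4 = 5.
§5 applies: 5 − 2 = 3.
§6 applies (level before this adjustment is 3 < 11, so +1): 3 + 1 = 4.
Final offense level: 4.
Criminal history: 4 prior points → Category II (3-8).
Level 4 falls in the 1-4 band.
Grid: Level 1-4 × Category II = 180-450 days.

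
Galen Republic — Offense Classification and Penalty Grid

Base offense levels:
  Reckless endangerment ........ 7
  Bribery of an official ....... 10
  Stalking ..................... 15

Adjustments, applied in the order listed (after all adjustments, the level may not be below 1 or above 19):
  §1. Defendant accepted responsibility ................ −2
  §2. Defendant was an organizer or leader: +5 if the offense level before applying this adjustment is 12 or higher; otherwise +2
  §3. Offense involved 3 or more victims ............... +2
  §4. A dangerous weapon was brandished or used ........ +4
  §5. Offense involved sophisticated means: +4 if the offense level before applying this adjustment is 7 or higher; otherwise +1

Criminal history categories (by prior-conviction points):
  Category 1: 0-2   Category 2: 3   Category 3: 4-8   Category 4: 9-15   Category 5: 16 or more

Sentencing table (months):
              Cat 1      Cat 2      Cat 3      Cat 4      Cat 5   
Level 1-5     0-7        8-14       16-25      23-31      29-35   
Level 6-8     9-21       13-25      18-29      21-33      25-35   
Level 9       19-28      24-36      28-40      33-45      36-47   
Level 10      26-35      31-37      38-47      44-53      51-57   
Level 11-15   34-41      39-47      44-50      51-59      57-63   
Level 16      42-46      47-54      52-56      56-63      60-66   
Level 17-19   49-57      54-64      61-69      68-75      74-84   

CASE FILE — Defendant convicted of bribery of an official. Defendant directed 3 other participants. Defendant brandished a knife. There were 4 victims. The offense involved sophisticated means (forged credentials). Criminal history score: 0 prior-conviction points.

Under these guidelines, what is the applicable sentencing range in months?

Base offense level for bribery of an official: 10.
§2 applies (level before this adjustment is 10 < 12, so +2): 10 + 2 = 12.
§3 applies: 12 + 2 = 14.
§4 applies: 14 + 4 = 18.
§5 applies (level before this adjustment is 18 ≥ 7, so +4): 18 + 4 = 22.
Level 22 exceeds the maximum of 19; capped at 19.
Final offense level: 19.
Criminal history: 0 prior points → Category 1 (0-2).
Level 19 falls in the 17-19 band.
Grid: Level 17-19 × Category 1 = 49-57 months.

49-57 months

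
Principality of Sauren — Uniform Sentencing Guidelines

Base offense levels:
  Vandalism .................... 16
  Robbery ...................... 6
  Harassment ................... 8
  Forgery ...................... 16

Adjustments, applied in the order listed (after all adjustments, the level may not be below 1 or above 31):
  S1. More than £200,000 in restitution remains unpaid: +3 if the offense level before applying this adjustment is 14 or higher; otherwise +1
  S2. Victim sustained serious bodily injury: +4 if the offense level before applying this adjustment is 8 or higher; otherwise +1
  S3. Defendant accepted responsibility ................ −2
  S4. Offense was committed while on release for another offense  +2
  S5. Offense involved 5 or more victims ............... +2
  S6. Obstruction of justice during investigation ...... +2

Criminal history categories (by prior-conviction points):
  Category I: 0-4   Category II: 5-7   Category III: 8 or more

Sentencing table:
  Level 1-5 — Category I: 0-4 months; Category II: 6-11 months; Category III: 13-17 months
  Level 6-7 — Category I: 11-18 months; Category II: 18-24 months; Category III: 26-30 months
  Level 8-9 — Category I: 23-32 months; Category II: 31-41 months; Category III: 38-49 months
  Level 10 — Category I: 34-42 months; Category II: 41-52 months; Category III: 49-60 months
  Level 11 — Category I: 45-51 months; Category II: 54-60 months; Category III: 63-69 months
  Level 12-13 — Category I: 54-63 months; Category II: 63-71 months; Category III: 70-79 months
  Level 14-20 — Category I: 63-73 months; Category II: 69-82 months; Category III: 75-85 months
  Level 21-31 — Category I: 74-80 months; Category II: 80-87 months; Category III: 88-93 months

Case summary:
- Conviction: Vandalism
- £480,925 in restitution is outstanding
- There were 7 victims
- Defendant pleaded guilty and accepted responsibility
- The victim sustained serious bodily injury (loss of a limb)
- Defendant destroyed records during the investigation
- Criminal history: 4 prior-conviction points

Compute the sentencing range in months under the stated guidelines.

Base offense level for vandalism: 16.
S1 applies (level before this adjustment is 16 ≥ 14, so +3): 16 + 3 = 19.
S2 applies (level before this adjustment is 19 ≥ 8, so +4): 19 + 4 = 23.
S3 applies: 23 − 2 = 21.
S4 does not apply.
S5 applies: 21 + 2 = 23.
S6 applies: 23 + 2 = 25.
Final offense level: 25.
Criminal history: 4 prior points → Category I (0-4).
Level 25 falls in the 21-31 band.
Grid: Level 21-31 × Category I = 74-80 months.

74-80 months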